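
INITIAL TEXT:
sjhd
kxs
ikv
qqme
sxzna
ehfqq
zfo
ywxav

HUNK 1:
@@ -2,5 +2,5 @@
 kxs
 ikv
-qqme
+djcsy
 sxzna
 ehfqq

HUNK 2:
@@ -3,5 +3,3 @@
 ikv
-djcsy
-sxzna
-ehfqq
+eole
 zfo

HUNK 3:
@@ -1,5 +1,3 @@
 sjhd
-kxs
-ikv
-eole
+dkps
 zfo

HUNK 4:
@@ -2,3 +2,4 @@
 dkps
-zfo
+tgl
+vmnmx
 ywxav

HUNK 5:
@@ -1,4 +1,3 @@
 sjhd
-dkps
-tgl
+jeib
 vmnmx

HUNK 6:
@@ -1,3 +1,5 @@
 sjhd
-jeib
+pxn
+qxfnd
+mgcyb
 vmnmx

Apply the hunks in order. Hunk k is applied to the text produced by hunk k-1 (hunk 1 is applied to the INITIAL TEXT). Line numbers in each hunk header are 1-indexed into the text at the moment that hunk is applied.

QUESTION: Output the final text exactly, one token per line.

Hunk 1: at line 2 remove [qqme] add [djcsy] -> 8 lines: sjhd kxs ikv djcsy sxzna ehfqq zfo ywxav
Hunk 2: at line 3 remove [djcsy,sxzna,ehfqq] add [eole] -> 6 lines: sjhd kxs ikv eole zfo ywxav
Hunk 3: at line 1 remove [kxs,ikv,eole] add [dkps] -> 4 lines: sjhd dkps zfo ywxav
Hunk 4: at line 2 remove [zfo] add [tgl,vmnmx] -> 5 lines: sjhd dkps tgl vmnmx ywxav
Hunk 5: at line 1 remove [dkps,tgl] add [jeib] -> 4 lines: sjhd jeib vmnmx ywxav
Hunk 6: at line 1 remove [jeib] add [pxn,qxfnd,mgcyb] -> 6 lines: sjhd pxn qxfnd mgcyb vmnmx ywxav

Answer: sjhd
pxn
qxfnd
mgcyb
vmnmx
ywxav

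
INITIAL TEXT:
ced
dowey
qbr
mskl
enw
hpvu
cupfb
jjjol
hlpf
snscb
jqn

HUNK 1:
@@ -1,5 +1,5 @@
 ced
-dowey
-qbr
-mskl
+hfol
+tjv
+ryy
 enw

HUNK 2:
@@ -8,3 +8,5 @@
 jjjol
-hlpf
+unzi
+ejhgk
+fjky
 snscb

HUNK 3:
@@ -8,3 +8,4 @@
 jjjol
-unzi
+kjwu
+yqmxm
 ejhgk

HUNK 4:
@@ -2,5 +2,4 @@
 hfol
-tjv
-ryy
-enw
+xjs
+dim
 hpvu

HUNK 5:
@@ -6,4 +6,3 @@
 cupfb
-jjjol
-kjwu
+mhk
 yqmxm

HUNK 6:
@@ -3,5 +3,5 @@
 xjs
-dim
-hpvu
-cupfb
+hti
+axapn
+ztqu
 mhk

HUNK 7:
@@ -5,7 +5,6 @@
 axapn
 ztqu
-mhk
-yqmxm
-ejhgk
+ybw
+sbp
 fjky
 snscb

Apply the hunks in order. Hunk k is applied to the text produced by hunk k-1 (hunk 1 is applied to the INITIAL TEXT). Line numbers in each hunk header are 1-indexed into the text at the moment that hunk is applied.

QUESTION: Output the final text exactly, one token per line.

Answer: ced
hfol
xjs
hti
axapn
ztqu
ybw
sbp
fjky
snscb
jqn

Derivation:
Hunk 1: at line 1 remove [dowey,qbr,mskl] add [hfol,tjv,ryy] -> 11 lines: ced hfol tjv ryy enw hpvu cupfb jjjol hlpf snscb jqn
Hunk 2: at line 8 remove [hlpf] add [unzi,ejhgk,fjky] -> 13 lines: ced hfol tjv ryy enw hpvu cupfb jjjol unzi ejhgk fjky snscb jqn
Hunk 3: at line 8 remove [unzi] add [kjwu,yqmxm] -> 14 lines: ced hfol tjv ryy enw hpvu cupfb jjjol kjwu yqmxm ejhgk fjky snscb jqn
Hunk 4: at line 2 remove [tjv,ryy,enw] add [xjs,dim] -> 13 lines: ced hfol xjs dim hpvu cupfb jjjol kjwu yqmxm ejhgk fjky snscb jqn
Hunk 5: at line 6 remove [jjjol,kjwu] add [mhk] -> 12 lines: ced hfol xjs dim hpvu cupfb mhk yqmxm ejhgk fjky snscb jqn
Hunk 6: at line 3 remove [dim,hpvu,cupfb] add [hti,axapn,ztqu] -> 12 lines: ced hfol xjs hti axapn ztqu mhk yqmxm ejhgk fjky snscb jqn
Hunk 7: at line 5 remove [mhk,yqmxm,ejhgk] add [ybw,sbp] -> 11 lines: ced hfol xjs hti axapn ztqu ybw sbp fjky snscb jqn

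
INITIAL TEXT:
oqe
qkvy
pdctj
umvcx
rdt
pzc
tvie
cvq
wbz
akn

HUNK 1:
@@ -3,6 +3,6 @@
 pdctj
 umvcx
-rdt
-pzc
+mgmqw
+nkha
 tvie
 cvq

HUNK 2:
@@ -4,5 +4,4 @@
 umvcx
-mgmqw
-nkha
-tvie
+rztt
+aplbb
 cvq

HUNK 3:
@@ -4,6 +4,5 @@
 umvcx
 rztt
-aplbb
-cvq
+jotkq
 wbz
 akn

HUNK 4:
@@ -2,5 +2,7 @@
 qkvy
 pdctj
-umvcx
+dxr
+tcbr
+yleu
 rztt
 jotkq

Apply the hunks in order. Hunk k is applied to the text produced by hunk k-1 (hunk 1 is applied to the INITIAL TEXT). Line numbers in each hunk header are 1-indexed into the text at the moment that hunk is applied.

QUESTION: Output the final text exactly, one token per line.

Hunk 1: at line 3 remove [rdt,pzc] add [mgmqw,nkha] -> 10 lines: oqe qkvy pdctj umvcx mgmqw nkha tvie cvq wbz akn
Hunk 2: at line 4 remove [mgmqw,nkha,tvie] add [rztt,aplbb] -> 9 lines: oqe qkvy pdctj umvcx rztt aplbb cvq wbz akn
Hunk 3: at line 4 remove [aplbb,cvq] add [jotkq] -> 8 lines: oqe qkvy pdctj umvcx rztt jotkq wbz akn
Hunk 4: at line 2 remove [umvcx] add [dxr,tcbr,yleu] -> 10 lines: oqe qkvy pdctj dxr tcbr yleu rztt jotkq wbz akn

Answer: oqe
qkvy
pdctj
dxr
tcbr
yleu
rztt
jotkq
wbz
akn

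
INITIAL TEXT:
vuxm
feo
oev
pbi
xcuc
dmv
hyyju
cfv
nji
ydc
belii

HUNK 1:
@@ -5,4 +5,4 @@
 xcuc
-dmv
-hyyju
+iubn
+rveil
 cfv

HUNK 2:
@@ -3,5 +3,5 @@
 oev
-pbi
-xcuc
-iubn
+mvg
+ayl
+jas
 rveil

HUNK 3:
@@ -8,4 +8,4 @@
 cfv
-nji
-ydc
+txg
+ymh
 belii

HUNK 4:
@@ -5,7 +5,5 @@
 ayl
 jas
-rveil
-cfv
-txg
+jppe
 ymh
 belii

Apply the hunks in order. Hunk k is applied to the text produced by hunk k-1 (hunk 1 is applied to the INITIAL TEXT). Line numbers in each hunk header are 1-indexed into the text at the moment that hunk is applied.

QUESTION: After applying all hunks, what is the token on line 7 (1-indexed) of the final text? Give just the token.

Answer: jppe

Derivation:
Hunk 1: at line 5 remove [dmv,hyyju] add [iubn,rveil] -> 11 lines: vuxm feo oev pbi xcuc iubn rveil cfv nji ydc belii
Hunk 2: at line 3 remove [pbi,xcuc,iubn] add [mvg,ayl,jas] -> 11 lines: vuxm feo oev mvg ayl jas rveil cfv nji ydc belii
Hunk 3: at line 8 remove [nji,ydc] add [txg,ymh] -> 11 lines: vuxm feo oev mvg ayl jas rveil cfv txg ymh belii
Hunk 4: at line 5 remove [rveil,cfv,txg] add [jppe] -> 9 lines: vuxm feo oev mvg ayl jas jppe ymh belii
Final line 7: jppe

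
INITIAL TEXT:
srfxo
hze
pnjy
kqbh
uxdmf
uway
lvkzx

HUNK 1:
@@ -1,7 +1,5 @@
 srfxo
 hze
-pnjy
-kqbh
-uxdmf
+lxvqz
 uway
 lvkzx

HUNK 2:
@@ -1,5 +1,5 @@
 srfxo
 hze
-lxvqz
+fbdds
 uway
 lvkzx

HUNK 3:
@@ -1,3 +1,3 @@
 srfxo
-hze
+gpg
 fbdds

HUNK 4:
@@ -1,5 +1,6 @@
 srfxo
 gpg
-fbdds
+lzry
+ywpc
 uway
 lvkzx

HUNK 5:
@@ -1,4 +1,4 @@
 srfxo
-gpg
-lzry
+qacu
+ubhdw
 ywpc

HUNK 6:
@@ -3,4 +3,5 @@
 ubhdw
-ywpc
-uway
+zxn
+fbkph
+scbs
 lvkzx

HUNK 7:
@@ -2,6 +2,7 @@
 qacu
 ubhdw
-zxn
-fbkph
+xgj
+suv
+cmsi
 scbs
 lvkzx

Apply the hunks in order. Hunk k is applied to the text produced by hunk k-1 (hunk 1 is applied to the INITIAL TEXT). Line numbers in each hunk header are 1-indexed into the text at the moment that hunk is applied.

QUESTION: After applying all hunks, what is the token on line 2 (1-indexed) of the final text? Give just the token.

Hunk 1: at line 1 remove [pnjy,kqbh,uxdmf] add [lxvqz] -> 5 lines: srfxo hze lxvqz uway lvkzx
Hunk 2: at line 1 remove [lxvqz] add [fbdds] -> 5 lines: srfxo hze fbdds uway lvkzx
Hunk 3: at line 1 remove [hze] add [gpg] -> 5 lines: srfxo gpg fbdds uway lvkzx
Hunk 4: at line 1 remove [fbdds] add [lzry,ywpc] -> 6 lines: srfxo gpg lzry ywpc uway lvkzx
Hunk 5: at line 1 remove [gpg,lzry] add [qacu,ubhdw] -> 6 lines: srfxo qacu ubhdw ywpc uway lvkzx
Hunk 6: at line 3 remove [ywpc,uway] add [zxn,fbkph,scbs] -> 7 lines: srfxo qacu ubhdw zxn fbkph scbs lvkzx
Hunk 7: at line 2 remove [zxn,fbkph] add [xgj,suv,cmsi] -> 8 lines: srfxo qacu ubhdw xgj suv cmsi scbs lvkzx
Final line 2: qacu

Answer: qacu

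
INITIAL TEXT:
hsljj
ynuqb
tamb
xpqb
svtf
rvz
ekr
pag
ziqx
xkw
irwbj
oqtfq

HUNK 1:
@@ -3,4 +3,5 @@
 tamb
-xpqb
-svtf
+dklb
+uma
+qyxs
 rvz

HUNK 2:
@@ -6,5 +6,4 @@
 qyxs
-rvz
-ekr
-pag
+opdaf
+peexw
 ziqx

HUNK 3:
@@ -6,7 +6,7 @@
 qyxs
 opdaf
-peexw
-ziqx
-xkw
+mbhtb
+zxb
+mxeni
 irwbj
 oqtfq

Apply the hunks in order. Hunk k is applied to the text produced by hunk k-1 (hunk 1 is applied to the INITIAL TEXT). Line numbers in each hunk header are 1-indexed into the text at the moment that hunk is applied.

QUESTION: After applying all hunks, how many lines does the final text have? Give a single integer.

Answer: 12

Derivation:
Hunk 1: at line 3 remove [xpqb,svtf] add [dklb,uma,qyxs] -> 13 lines: hsljj ynuqb tamb dklb uma qyxs rvz ekr pag ziqx xkw irwbj oqtfq
Hunk 2: at line 6 remove [rvz,ekr,pag] add [opdaf,peexw] -> 12 lines: hsljj ynuqb tamb dklb uma qyxs opdaf peexw ziqx xkw irwbj oqtfq
Hunk 3: at line 6 remove [peexw,ziqx,xkw] add [mbhtb,zxb,mxeni] -> 12 lines: hsljj ynuqb tamb dklb uma qyxs opdaf mbhtb zxb mxeni irwbj oqtfq
Final line count: 12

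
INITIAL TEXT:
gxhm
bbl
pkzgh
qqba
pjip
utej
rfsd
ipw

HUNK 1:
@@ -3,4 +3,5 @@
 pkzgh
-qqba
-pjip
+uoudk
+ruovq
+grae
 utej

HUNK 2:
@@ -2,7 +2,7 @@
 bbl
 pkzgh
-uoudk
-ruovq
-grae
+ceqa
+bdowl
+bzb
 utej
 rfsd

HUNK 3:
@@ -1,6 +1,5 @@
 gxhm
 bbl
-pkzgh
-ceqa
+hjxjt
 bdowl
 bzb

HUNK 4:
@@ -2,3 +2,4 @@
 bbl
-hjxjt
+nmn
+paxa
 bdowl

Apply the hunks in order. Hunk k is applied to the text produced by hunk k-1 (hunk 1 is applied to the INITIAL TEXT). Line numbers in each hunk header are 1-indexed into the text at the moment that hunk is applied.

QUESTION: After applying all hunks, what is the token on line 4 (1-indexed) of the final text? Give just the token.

Hunk 1: at line 3 remove [qqba,pjip] add [uoudk,ruovq,grae] -> 9 lines: gxhm bbl pkzgh uoudk ruovq grae utej rfsd ipw
Hunk 2: at line 2 remove [uoudk,ruovq,grae] add [ceqa,bdowl,bzb] -> 9 lines: gxhm bbl pkzgh ceqa bdowl bzb utej rfsd ipw
Hunk 3: at line 1 remove [pkzgh,ceqa] add [hjxjt] -> 8 lines: gxhm bbl hjxjt bdowl bzb utej rfsd ipw
Hunk 4: at line 2 remove [hjxjt] add [nmn,paxa] -> 9 lines: gxhm bbl nmn paxa bdowl bzb utej rfsd ipw
Final line 4: paxa

Answer: paxa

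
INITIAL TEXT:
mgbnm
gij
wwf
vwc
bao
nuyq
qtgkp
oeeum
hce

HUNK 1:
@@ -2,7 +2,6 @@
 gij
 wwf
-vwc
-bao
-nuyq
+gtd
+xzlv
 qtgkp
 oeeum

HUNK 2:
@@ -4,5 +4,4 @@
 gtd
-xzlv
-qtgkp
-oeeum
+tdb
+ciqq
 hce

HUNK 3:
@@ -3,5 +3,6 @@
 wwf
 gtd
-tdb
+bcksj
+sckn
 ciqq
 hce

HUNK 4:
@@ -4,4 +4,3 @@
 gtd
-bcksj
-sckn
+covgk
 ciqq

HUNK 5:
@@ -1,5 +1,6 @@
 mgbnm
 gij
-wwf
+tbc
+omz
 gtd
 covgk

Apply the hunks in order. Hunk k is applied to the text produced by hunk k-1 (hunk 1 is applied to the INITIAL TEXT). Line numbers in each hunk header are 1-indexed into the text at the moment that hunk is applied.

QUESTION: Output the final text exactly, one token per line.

Answer: mgbnm
gij
tbc
omz
gtd
covgk
ciqq
hce

Derivation:
Hunk 1: at line 2 remove [vwc,bao,nuyq] add [gtd,xzlv] -> 8 lines: mgbnm gij wwf gtd xzlv qtgkp oeeum hce
Hunk 2: at line 4 remove [xzlv,qtgkp,oeeum] add [tdb,ciqq] -> 7 lines: mgbnm gij wwf gtd tdb ciqq hce
Hunk 3: at line 3 remove [tdb] add [bcksj,sckn] -> 8 lines: mgbnm gij wwf gtd bcksj sckn ciqq hce
Hunk 4: at line 4 remove [bcksj,sckn] add [covgk] -> 7 lines: mgbnm gij wwf gtd covgk ciqq hce
Hunk 5: at line 1 remove [wwf] add [tbc,omz] -> 8 lines: mgbnm gij tbc omz gtd covgk ciqq hce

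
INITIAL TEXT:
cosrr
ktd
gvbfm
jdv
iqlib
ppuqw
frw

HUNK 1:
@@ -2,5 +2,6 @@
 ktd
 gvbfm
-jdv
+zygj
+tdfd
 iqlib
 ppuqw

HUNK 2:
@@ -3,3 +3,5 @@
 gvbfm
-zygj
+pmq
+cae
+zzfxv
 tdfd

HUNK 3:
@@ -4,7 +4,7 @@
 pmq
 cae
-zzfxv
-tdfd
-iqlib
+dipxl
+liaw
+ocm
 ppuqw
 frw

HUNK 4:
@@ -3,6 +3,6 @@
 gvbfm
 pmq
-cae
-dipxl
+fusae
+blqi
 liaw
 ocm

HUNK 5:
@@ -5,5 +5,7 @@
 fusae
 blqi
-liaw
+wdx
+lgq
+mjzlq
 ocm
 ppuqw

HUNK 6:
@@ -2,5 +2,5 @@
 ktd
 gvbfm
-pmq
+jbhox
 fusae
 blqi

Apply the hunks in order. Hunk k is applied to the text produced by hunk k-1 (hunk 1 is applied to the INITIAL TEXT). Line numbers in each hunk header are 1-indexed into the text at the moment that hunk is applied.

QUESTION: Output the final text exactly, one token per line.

Answer: cosrr
ktd
gvbfm
jbhox
fusae
blqi
wdx
lgq
mjzlq
ocm
ppuqw
frw

Derivation:
Hunk 1: at line 2 remove [jdv] add [zygj,tdfd] -> 8 lines: cosrr ktd gvbfm zygj tdfd iqlib ppuqw frw
Hunk 2: at line 3 remove [zygj] add [pmq,cae,zzfxv] -> 10 lines: cosrr ktd gvbfm pmq cae zzfxv tdfd iqlib ppuqw frw
Hunk 3: at line 4 remove [zzfxv,tdfd,iqlib] add [dipxl,liaw,ocm] -> 10 lines: cosrr ktd gvbfm pmq cae dipxl liaw ocm ppuqw frw
Hunk 4: at line 3 remove [cae,dipxl] add [fusae,blqi] -> 10 lines: cosrr ktd gvbfm pmq fusae blqi liaw ocm ppuqw frw
Hunk 5: at line 5 remove [liaw] add [wdx,lgq,mjzlq] -> 12 lines: cosrr ktd gvbfm pmq fusae blqi wdx lgq mjzlq ocm ppuqw frw
Hunk 6: at line 2 remove [pmq] add [jbhox] -> 12 lines: cosrr ktd gvbfm jbhox fusae blqi wdx lgq mjzlq ocm ppuqw frw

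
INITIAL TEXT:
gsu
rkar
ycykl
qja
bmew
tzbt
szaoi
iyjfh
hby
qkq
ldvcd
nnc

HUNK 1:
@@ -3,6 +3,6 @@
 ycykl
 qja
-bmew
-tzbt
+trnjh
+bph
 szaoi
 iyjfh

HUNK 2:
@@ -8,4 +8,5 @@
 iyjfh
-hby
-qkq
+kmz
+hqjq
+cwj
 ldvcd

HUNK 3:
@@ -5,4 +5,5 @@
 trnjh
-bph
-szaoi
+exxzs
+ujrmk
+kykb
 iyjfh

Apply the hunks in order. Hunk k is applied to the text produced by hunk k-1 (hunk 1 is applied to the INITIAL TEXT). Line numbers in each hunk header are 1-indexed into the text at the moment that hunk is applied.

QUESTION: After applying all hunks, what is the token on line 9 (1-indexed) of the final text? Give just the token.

Answer: iyjfh

Derivation:
Hunk 1: at line 3 remove [bmew,tzbt] add [trnjh,bph] -> 12 lines: gsu rkar ycykl qja trnjh bph szaoi iyjfh hby qkq ldvcd nnc
Hunk 2: at line 8 remove [hby,qkq] add [kmz,hqjq,cwj] -> 13 lines: gsu rkar ycykl qja trnjh bph szaoi iyjfh kmz hqjq cwj ldvcd nnc
Hunk 3: at line 5 remove [bph,szaoi] add [exxzs,ujrmk,kykb] -> 14 lines: gsu rkar ycykl qja trnjh exxzs ujrmk kykb iyjfh kmz hqjq cwj ldvcd nnc
Final line 9: iyjfh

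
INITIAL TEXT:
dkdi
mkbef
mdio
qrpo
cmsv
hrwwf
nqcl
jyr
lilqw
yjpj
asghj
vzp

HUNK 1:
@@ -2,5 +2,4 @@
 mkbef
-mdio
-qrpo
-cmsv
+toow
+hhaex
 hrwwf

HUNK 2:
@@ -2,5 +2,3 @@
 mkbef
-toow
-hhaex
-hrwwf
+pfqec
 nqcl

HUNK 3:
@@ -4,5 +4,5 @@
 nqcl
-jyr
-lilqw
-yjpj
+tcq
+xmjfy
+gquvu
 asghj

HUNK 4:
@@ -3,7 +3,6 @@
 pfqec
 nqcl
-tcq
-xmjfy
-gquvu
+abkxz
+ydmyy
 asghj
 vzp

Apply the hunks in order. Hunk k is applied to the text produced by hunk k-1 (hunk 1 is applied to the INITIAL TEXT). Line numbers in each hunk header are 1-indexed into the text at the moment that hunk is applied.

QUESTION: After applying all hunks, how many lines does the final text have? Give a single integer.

Answer: 8

Derivation:
Hunk 1: at line 2 remove [mdio,qrpo,cmsv] add [toow,hhaex] -> 11 lines: dkdi mkbef toow hhaex hrwwf nqcl jyr lilqw yjpj asghj vzp
Hunk 2: at line 2 remove [toow,hhaex,hrwwf] add [pfqec] -> 9 lines: dkdi mkbef pfqec nqcl jyr lilqw yjpj asghj vzp
Hunk 3: at line 4 remove [jyr,lilqw,yjpj] add [tcq,xmjfy,gquvu] -> 9 lines: dkdi mkbef pfqec nqcl tcq xmjfy gquvu asghj vzp
Hunk 4: at line 3 remove [tcq,xmjfy,gquvu] add [abkxz,ydmyy] -> 8 lines: dkdi mkbef pfqec nqcl abkxz ydmyy asghj vzp
Final line count: 8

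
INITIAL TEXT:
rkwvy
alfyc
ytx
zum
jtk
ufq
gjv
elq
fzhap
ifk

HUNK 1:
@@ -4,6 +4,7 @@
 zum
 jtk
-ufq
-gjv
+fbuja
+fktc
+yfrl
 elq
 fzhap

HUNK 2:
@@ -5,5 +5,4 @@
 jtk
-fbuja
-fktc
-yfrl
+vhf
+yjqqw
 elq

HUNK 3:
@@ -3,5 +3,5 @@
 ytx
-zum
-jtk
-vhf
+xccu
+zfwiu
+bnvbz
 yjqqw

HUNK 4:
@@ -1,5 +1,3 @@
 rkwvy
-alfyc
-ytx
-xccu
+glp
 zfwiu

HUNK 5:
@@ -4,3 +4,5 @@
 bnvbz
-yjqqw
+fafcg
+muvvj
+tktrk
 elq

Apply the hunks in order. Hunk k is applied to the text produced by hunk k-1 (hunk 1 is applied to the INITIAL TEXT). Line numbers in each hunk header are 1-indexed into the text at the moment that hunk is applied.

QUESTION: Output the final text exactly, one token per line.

Answer: rkwvy
glp
zfwiu
bnvbz
fafcg
muvvj
tktrk
elq
fzhap
ifk

Derivation:
Hunk 1: at line 4 remove [ufq,gjv] add [fbuja,fktc,yfrl] -> 11 lines: rkwvy alfyc ytx zum jtk fbuja fktc yfrl elq fzhap ifk
Hunk 2: at line 5 remove [fbuja,fktc,yfrl] add [vhf,yjqqw] -> 10 lines: rkwvy alfyc ytx zum jtk vhf yjqqw elq fzhap ifk
Hunk 3: at line 3 remove [zum,jtk,vhf] add [xccu,zfwiu,bnvbz] -> 10 lines: rkwvy alfyc ytx xccu zfwiu bnvbz yjqqw elq fzhap ifk
Hunk 4: at line 1 remove [alfyc,ytx,xccu] add [glp] -> 8 lines: rkwvy glp zfwiu bnvbz yjqqw elq fzhap ifk
Hunk 5: at line 4 remove [yjqqw] add [fafcg,muvvj,tktrk] -> 10 lines: rkwvy glp zfwiu bnvbz fafcg muvvj tktrk elq fzhap ifk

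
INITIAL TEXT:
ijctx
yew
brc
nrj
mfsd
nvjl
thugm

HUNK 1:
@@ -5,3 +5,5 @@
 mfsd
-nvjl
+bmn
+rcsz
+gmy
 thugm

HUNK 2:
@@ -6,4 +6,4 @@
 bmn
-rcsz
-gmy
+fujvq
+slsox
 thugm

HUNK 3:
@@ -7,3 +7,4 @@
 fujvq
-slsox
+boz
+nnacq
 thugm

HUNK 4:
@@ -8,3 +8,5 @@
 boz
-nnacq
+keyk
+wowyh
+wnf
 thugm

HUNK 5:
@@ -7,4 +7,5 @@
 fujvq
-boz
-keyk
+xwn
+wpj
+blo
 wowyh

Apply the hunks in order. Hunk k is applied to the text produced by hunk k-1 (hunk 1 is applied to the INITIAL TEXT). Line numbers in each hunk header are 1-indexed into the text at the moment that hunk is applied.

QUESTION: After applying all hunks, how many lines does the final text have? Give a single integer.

Answer: 13

Derivation:
Hunk 1: at line 5 remove [nvjl] add [bmn,rcsz,gmy] -> 9 lines: ijctx yew brc nrj mfsd bmn rcsz gmy thugm
Hunk 2: at line 6 remove [rcsz,gmy] add [fujvq,slsox] -> 9 lines: ijctx yew brc nrj mfsd bmn fujvq slsox thugm
Hunk 3: at line 7 remove [slsox] add [boz,nnacq] -> 10 lines: ijctx yew brc nrj mfsd bmn fujvq boz nnacq thugm
Hunk 4: at line 8 remove [nnacq] add [keyk,wowyh,wnf] -> 12 lines: ijctx yew brc nrj mfsd bmn fujvq boz keyk wowyh wnf thugm
Hunk 5: at line 7 remove [boz,keyk] add [xwn,wpj,blo] -> 13 lines: ijctx yew brc nrj mfsd bmn fujvq xwn wpj blo wowyh wnf thugm
Final line count: 13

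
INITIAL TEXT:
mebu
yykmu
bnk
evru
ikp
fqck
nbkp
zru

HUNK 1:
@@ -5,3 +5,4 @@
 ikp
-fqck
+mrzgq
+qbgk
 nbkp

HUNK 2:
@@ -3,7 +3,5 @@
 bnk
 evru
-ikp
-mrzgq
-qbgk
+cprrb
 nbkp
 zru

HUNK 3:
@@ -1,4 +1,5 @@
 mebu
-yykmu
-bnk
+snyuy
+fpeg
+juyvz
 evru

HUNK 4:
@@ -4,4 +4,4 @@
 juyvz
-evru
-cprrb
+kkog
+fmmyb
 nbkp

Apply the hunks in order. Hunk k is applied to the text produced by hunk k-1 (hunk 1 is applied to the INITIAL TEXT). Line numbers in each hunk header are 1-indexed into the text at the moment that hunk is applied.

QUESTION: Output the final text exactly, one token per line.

Answer: mebu
snyuy
fpeg
juyvz
kkog
fmmyb
nbkp
zru

Derivation:
Hunk 1: at line 5 remove [fqck] add [mrzgq,qbgk] -> 9 lines: mebu yykmu bnk evru ikp mrzgq qbgk nbkp zru
Hunk 2: at line 3 remove [ikp,mrzgq,qbgk] add [cprrb] -> 7 lines: mebu yykmu bnk evru cprrb nbkp zru
Hunk 3: at line 1 remove [yykmu,bnk] add [snyuy,fpeg,juyvz] -> 8 lines: mebu snyuy fpeg juyvz evru cprrb nbkp zru
Hunk 4: at line 4 remove [evru,cprrb] add [kkog,fmmyb] -> 8 lines: mebu snyuy fpeg juyvz kkog fmmyb nbkp zru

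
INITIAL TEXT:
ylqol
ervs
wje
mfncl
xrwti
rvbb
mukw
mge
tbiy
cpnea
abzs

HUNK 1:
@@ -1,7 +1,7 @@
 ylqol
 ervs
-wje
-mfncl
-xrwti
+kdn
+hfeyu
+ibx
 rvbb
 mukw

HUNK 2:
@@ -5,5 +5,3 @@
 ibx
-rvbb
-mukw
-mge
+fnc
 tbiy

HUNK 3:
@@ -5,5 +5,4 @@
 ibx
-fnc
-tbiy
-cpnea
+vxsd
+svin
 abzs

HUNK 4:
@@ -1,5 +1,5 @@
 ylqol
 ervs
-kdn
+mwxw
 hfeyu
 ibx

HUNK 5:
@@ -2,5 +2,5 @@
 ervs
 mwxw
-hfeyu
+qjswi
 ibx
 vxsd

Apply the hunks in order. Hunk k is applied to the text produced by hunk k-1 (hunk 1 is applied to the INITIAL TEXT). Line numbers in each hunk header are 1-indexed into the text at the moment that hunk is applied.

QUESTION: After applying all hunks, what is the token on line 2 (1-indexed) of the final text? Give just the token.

Hunk 1: at line 1 remove [wje,mfncl,xrwti] add [kdn,hfeyu,ibx] -> 11 lines: ylqol ervs kdn hfeyu ibx rvbb mukw mge tbiy cpnea abzs
Hunk 2: at line 5 remove [rvbb,mukw,mge] add [fnc] -> 9 lines: ylqol ervs kdn hfeyu ibx fnc tbiy cpnea abzs
Hunk 3: at line 5 remove [fnc,tbiy,cpnea] add [vxsd,svin] -> 8 lines: ylqol ervs kdn hfeyu ibx vxsd svin abzs
Hunk 4: at line 1 remove [kdn] add [mwxw] -> 8 lines: ylqol ervs mwxw hfeyu ibx vxsd svin abzs
Hunk 5: at line 2 remove [hfeyu] add [qjswi] -> 8 lines: ylqol ervs mwxw qjswi ibx vxsd svin abzs
Final line 2: ervs

Answer: ervs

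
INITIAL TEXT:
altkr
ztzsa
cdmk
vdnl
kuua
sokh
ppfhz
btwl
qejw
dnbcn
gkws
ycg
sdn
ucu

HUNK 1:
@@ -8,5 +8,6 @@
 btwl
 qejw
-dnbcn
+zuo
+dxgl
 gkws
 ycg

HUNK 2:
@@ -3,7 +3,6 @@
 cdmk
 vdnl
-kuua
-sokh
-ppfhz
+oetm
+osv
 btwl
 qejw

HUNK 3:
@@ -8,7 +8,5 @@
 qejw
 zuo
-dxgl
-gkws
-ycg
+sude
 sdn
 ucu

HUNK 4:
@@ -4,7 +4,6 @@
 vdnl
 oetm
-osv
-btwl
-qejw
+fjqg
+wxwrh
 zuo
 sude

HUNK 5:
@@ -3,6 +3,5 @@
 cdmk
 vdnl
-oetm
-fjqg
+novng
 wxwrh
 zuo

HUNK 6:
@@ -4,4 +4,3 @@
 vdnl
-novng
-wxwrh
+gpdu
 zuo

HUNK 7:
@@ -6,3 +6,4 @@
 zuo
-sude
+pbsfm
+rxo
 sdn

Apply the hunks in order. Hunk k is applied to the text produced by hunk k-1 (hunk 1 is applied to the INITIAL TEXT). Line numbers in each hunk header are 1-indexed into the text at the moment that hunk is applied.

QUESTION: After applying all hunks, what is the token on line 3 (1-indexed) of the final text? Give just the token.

Answer: cdmk

Derivation:
Hunk 1: at line 8 remove [dnbcn] add [zuo,dxgl] -> 15 lines: altkr ztzsa cdmk vdnl kuua sokh ppfhz btwl qejw zuo dxgl gkws ycg sdn ucu
Hunk 2: at line 3 remove [kuua,sokh,ppfhz] add [oetm,osv] -> 14 lines: altkr ztzsa cdmk vdnl oetm osv btwl qejw zuo dxgl gkws ycg sdn ucu
Hunk 3: at line 8 remove [dxgl,gkws,ycg] add [sude] -> 12 lines: altkr ztzsa cdmk vdnl oetm osv btwl qejw zuo sude sdn ucu
Hunk 4: at line 4 remove [osv,btwl,qejw] add [fjqg,wxwrh] -> 11 lines: altkr ztzsa cdmk vdnl oetm fjqg wxwrh zuo sude sdn ucu
Hunk 5: at line 3 remove [oetm,fjqg] add [novng] -> 10 lines: altkr ztzsa cdmk vdnl novng wxwrh zuo sude sdn ucu
Hunk 6: at line 4 remove [novng,wxwrh] add [gpdu] -> 9 lines: altkr ztzsa cdmk vdnl gpdu zuo sude sdn ucu
Hunk 7: at line 6 remove [sude] add [pbsfm,rxo] -> 10 lines: altkr ztzsa cdmk vdnl gpdu zuo pbsfm rxo sdn ucu
Final line 3: cdmk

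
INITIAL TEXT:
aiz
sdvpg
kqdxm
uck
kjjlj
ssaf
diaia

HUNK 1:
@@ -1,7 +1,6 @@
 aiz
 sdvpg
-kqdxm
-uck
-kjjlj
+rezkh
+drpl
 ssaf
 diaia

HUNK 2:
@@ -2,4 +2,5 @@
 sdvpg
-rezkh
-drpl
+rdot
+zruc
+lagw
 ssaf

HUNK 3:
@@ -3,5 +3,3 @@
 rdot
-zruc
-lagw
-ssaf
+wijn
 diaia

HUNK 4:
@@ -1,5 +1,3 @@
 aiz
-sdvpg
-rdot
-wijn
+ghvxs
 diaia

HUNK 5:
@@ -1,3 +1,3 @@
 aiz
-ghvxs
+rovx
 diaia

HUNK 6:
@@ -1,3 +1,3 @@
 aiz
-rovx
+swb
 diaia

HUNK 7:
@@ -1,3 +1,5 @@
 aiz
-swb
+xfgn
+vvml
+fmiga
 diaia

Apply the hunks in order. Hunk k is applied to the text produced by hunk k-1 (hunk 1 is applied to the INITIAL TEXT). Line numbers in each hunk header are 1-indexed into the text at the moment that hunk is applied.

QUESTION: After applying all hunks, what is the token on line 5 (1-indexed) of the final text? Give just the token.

Answer: diaia

Derivation:
Hunk 1: at line 1 remove [kqdxm,uck,kjjlj] add [rezkh,drpl] -> 6 lines: aiz sdvpg rezkh drpl ssaf diaia
Hunk 2: at line 2 remove [rezkh,drpl] add [rdot,zruc,lagw] -> 7 lines: aiz sdvpg rdot zruc lagw ssaf diaia
Hunk 3: at line 3 remove [zruc,lagw,ssaf] add [wijn] -> 5 lines: aiz sdvpg rdot wijn diaia
Hunk 4: at line 1 remove [sdvpg,rdot,wijn] add [ghvxs] -> 3 lines: aiz ghvxs diaia
Hunk 5: at line 1 remove [ghvxs] add [rovx] -> 3 lines: aiz rovx diaia
Hunk 6: at line 1 remove [rovx] add [swb] -> 3 lines: aiz swb diaia
Hunk 7: at line 1 remove [swb] add [xfgn,vvml,fmiga] -> 5 lines: aiz xfgn vvml fmiga diaia
Final line 5: diaia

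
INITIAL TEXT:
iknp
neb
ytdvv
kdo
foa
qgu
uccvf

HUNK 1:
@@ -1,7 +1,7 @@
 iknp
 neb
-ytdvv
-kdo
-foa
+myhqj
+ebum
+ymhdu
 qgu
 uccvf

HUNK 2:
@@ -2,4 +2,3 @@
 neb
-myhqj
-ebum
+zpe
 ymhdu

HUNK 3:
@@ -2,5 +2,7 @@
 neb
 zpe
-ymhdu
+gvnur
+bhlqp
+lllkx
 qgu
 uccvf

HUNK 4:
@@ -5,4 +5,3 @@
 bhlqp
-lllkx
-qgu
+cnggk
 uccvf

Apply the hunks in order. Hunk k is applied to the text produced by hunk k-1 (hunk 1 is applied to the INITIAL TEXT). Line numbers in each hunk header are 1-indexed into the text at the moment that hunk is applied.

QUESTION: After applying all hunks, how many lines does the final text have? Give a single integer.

Answer: 7

Derivation:
Hunk 1: at line 1 remove [ytdvv,kdo,foa] add [myhqj,ebum,ymhdu] -> 7 lines: iknp neb myhqj ebum ymhdu qgu uccvf
Hunk 2: at line 2 remove [myhqj,ebum] add [zpe] -> 6 lines: iknp neb zpe ymhdu qgu uccvf
Hunk 3: at line 2 remove [ymhdu] add [gvnur,bhlqp,lllkx] -> 8 lines: iknp neb zpe gvnur bhlqp lllkx qgu uccvf
Hunk 4: at line 5 remove [lllkx,qgu] add [cnggk] -> 7 lines: iknp neb zpe gvnur bhlqp cnggk uccvf
Final line count: 7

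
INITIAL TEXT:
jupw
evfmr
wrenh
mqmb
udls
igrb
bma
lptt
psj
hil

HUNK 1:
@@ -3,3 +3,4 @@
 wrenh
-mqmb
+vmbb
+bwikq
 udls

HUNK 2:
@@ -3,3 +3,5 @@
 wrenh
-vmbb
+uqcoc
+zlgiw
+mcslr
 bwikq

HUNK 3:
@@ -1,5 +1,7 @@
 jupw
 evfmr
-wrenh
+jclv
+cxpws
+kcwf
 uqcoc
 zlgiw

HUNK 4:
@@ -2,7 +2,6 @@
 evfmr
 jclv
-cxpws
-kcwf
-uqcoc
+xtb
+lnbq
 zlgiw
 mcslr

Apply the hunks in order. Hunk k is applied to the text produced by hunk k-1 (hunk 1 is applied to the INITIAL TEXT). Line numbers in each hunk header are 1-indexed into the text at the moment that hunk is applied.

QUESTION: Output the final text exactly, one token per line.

Hunk 1: at line 3 remove [mqmb] add [vmbb,bwikq] -> 11 lines: jupw evfmr wrenh vmbb bwikq udls igrb bma lptt psj hil
Hunk 2: at line 3 remove [vmbb] add [uqcoc,zlgiw,mcslr] -> 13 lines: jupw evfmr wrenh uqcoc zlgiw mcslr bwikq udls igrb bma lptt psj hil
Hunk 3: at line 1 remove [wrenh] add [jclv,cxpws,kcwf] -> 15 lines: jupw evfmr jclv cxpws kcwf uqcoc zlgiw mcslr bwikq udls igrb bma lptt psj hil
Hunk 4: at line 2 remove [cxpws,kcwf,uqcoc] add [xtb,lnbq] -> 14 lines: jupw evfmr jclv xtb lnbq zlgiw mcslr bwikq udls igrb bma lptt psj hil

Answer: jupw
evfmr
jclv
xtb
lnbq
zlgiw
mcslr
bwikq
udls
igrb
bma
lptt
psj
hil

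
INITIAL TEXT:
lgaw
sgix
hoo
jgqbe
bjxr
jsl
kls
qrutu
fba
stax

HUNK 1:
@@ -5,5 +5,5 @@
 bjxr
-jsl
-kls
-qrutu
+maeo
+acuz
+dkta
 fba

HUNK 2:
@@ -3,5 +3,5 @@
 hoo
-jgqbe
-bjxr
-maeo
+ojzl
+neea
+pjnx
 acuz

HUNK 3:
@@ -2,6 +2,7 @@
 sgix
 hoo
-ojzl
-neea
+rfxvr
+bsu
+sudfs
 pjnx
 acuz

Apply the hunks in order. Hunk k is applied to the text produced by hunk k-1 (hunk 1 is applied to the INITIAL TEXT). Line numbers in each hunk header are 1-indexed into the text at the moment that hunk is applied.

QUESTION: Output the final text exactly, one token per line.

Answer: lgaw
sgix
hoo
rfxvr
bsu
sudfs
pjnx
acuz
dkta
fba
stax

Derivation:
Hunk 1: at line 5 remove [jsl,kls,qrutu] add [maeo,acuz,dkta] -> 10 lines: lgaw sgix hoo jgqbe bjxr maeo acuz dkta fba stax
Hunk 2: at line 3 remove [jgqbe,bjxr,maeo] add [ojzl,neea,pjnx] -> 10 lines: lgaw sgix hoo ojzl neea pjnx acuz dkta fba stax
Hunk 3: at line 2 remove [ojzl,neea] add [rfxvr,bsu,sudfs] -> 11 lines: lgaw sgix hoo rfxvr bsu sudfs pjnx acuz dkta fba stax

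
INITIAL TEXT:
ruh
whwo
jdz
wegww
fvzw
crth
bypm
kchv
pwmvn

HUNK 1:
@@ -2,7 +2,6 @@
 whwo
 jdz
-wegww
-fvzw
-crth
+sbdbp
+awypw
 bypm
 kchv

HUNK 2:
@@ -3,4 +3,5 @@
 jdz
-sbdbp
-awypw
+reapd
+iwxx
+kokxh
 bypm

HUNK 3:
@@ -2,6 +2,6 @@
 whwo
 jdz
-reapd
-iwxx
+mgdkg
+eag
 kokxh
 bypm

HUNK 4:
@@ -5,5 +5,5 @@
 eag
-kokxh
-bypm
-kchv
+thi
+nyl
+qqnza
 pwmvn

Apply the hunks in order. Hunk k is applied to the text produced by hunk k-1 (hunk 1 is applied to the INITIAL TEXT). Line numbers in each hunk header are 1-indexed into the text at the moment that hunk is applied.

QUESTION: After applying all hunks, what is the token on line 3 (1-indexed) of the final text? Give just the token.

Hunk 1: at line 2 remove [wegww,fvzw,crth] add [sbdbp,awypw] -> 8 lines: ruh whwo jdz sbdbp awypw bypm kchv pwmvn
Hunk 2: at line 3 remove [sbdbp,awypw] add [reapd,iwxx,kokxh] -> 9 lines: ruh whwo jdz reapd iwxx kokxh bypm kchv pwmvn
Hunk 3: at line 2 remove [reapd,iwxx] add [mgdkg,eag] -> 9 lines: ruh whwo jdz mgdkg eag kokxh bypm kchv pwmvn
Hunk 4: at line 5 remove [kokxh,bypm,kchv] add [thi,nyl,qqnza] -> 9 lines: ruh whwo jdz mgdkg eag thi nyl qqnza pwmvn
Final line 3: jdz

Answer: jdz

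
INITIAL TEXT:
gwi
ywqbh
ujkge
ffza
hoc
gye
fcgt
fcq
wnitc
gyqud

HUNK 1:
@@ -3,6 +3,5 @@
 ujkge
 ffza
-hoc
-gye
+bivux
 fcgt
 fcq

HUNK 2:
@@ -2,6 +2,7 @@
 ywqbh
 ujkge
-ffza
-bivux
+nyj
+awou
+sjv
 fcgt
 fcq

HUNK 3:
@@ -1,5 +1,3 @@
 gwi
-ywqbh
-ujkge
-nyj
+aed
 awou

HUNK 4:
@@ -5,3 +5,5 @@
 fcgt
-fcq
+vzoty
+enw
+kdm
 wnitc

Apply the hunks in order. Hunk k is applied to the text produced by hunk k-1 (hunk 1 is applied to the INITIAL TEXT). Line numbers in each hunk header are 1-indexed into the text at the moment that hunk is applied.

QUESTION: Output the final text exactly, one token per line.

Answer: gwi
aed
awou
sjv
fcgt
vzoty
enw
kdm
wnitc
gyqud

Derivation:
Hunk 1: at line 3 remove [hoc,gye] add [bivux] -> 9 lines: gwi ywqbh ujkge ffza bivux fcgt fcq wnitc gyqud
Hunk 2: at line 2 remove [ffza,bivux] add [nyj,awou,sjv] -> 10 lines: gwi ywqbh ujkge nyj awou sjv fcgt fcq wnitc gyqud
Hunk 3: at line 1 remove [ywqbh,ujkge,nyj] add [aed] -> 8 lines: gwi aed awou sjv fcgt fcq wnitc gyqud
Hunk 4: at line 5 remove [fcq] add [vzoty,enw,kdm] -> 10 lines: gwi aed awou sjv fcgt vzoty enw kdm wnitc gyqud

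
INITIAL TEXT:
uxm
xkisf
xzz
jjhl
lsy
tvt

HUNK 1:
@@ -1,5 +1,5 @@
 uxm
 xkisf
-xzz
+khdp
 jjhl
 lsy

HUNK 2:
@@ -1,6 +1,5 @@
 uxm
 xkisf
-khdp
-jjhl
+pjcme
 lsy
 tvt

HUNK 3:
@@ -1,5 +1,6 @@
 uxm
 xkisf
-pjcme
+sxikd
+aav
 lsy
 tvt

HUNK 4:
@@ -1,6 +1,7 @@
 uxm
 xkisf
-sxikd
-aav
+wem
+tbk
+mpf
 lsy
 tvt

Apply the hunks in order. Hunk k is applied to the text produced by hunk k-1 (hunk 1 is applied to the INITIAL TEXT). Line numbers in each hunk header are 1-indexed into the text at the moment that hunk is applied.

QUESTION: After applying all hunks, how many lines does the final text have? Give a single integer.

Hunk 1: at line 1 remove [xzz] add [khdp] -> 6 lines: uxm xkisf khdp jjhl lsy tvt
Hunk 2: at line 1 remove [khdp,jjhl] add [pjcme] -> 5 lines: uxm xkisf pjcme lsy tvt
Hunk 3: at line 1 remove [pjcme] add [sxikd,aav] -> 6 lines: uxm xkisf sxikd aav lsy tvt
Hunk 4: at line 1 remove [sxikd,aav] add [wem,tbk,mpf] -> 7 lines: uxm xkisf wem tbk mpf lsy tvt
Final line count: 7

Answer: 7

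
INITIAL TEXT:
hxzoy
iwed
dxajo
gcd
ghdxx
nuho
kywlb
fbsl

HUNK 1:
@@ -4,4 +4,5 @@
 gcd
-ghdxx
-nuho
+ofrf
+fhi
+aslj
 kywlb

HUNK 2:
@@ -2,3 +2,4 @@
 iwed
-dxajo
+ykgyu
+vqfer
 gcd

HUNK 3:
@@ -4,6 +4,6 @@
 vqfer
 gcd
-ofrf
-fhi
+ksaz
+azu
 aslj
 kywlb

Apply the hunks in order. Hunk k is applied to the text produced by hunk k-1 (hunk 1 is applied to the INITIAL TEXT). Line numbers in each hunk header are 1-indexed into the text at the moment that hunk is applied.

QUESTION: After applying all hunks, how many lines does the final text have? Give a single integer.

Hunk 1: at line 4 remove [ghdxx,nuho] add [ofrf,fhi,aslj] -> 9 lines: hxzoy iwed dxajo gcd ofrf fhi aslj kywlb fbsl
Hunk 2: at line 2 remove [dxajo] add [ykgyu,vqfer] -> 10 lines: hxzoy iwed ykgyu vqfer gcd ofrf fhi aslj kywlb fbsl
Hunk 3: at line 4 remove [ofrf,fhi] add [ksaz,azu] -> 10 lines: hxzoy iwed ykgyu vqfer gcd ksaz azu aslj kywlb fbsl
Final line count: 10

Answer: 10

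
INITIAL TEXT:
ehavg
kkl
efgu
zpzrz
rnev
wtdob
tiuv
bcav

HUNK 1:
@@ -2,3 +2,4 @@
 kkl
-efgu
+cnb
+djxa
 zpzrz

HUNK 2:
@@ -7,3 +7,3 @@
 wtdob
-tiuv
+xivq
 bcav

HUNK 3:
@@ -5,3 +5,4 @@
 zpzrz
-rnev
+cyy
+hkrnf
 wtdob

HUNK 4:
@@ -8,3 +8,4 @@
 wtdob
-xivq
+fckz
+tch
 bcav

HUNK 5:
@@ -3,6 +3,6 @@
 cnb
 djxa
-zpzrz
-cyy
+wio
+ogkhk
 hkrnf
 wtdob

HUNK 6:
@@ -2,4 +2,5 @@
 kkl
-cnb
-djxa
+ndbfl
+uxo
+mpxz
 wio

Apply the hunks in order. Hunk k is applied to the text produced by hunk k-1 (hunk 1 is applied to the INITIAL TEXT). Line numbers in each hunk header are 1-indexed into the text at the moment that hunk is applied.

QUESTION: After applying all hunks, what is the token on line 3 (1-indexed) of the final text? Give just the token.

Hunk 1: at line 2 remove [efgu] add [cnb,djxa] -> 9 lines: ehavg kkl cnb djxa zpzrz rnev wtdob tiuv bcav
Hunk 2: at line 7 remove [tiuv] add [xivq] -> 9 lines: ehavg kkl cnb djxa zpzrz rnev wtdob xivq bcav
Hunk 3: at line 5 remove [rnev] add [cyy,hkrnf] -> 10 lines: ehavg kkl cnb djxa zpzrz cyy hkrnf wtdob xivq bcav
Hunk 4: at line 8 remove [xivq] add [fckz,tch] -> 11 lines: ehavg kkl cnb djxa zpzrz cyy hkrnf wtdob fckz tch bcav
Hunk 5: at line 3 remove [zpzrz,cyy] add [wio,ogkhk] -> 11 lines: ehavg kkl cnb djxa wio ogkhk hkrnf wtdob fckz tch bcav
Hunk 6: at line 2 remove [cnb,djxa] add [ndbfl,uxo,mpxz] -> 12 lines: ehavg kkl ndbfl uxo mpxz wio ogkhk hkrnf wtdob fckz tch bcav
Final line 3: ndbfl

Answer: ndbfl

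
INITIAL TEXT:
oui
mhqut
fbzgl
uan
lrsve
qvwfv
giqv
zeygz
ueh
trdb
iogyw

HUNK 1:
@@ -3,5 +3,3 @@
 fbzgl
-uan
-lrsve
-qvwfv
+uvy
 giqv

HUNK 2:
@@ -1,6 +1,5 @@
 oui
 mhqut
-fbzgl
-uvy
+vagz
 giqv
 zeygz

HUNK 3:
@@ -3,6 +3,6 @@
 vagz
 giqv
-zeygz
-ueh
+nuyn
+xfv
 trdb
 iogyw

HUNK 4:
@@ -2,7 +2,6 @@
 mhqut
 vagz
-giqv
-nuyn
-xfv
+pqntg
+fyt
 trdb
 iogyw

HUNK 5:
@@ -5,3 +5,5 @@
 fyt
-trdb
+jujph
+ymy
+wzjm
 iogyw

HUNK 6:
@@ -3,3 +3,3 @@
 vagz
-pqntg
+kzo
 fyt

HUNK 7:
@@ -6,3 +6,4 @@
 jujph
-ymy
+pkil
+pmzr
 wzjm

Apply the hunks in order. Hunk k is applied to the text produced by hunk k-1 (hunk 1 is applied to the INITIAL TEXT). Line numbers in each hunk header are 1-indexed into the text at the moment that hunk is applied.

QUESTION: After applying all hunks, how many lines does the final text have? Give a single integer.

Hunk 1: at line 3 remove [uan,lrsve,qvwfv] add [uvy] -> 9 lines: oui mhqut fbzgl uvy giqv zeygz ueh trdb iogyw
Hunk 2: at line 1 remove [fbzgl,uvy] add [vagz] -> 8 lines: oui mhqut vagz giqv zeygz ueh trdb iogyw
Hunk 3: at line 3 remove [zeygz,ueh] add [nuyn,xfv] -> 8 lines: oui mhqut vagz giqv nuyn xfv trdb iogyw
Hunk 4: at line 2 remove [giqv,nuyn,xfv] add [pqntg,fyt] -> 7 lines: oui mhqut vagz pqntg fyt trdb iogyw
Hunk 5: at line 5 remove [trdb] add [jujph,ymy,wzjm] -> 9 lines: oui mhqut vagz pqntg fyt jujph ymy wzjm iogyw
Hunk 6: at line 3 remove [pqntg] add [kzo] -> 9 lines: oui mhqut vagz kzo fyt jujph ymy wzjm iogyw
Hunk 7: at line 6 remove [ymy] add [pkil,pmzr] -> 10 lines: oui mhqut vagz kzo fyt jujph pkil pmzr wzjm iogyw
Final line count: 10

Answer: 10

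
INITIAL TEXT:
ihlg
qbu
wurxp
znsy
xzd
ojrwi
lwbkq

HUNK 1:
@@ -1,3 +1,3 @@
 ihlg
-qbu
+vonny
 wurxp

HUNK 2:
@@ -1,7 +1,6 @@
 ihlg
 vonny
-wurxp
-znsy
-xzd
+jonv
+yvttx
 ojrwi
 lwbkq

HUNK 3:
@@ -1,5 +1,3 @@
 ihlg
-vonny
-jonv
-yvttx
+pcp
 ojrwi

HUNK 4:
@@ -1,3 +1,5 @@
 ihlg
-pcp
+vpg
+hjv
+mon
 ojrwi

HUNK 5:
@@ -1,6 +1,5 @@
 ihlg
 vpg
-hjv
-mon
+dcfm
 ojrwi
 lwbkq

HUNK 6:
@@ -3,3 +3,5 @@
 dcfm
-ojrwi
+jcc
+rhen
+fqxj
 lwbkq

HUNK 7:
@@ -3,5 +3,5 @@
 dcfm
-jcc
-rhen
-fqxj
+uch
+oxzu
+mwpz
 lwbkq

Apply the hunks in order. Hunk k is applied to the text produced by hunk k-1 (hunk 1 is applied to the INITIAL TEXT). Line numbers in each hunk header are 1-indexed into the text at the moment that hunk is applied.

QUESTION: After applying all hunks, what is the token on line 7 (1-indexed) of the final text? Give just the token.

Hunk 1: at line 1 remove [qbu] add [vonny] -> 7 lines: ihlg vonny wurxp znsy xzd ojrwi lwbkq
Hunk 2: at line 1 remove [wurxp,znsy,xzd] add [jonv,yvttx] -> 6 lines: ihlg vonny jonv yvttx ojrwi lwbkq
Hunk 3: at line 1 remove [vonny,jonv,yvttx] add [pcp] -> 4 lines: ihlg pcp ojrwi lwbkq
Hunk 4: at line 1 remove [pcp] add [vpg,hjv,mon] -> 6 lines: ihlg vpg hjv mon ojrwi lwbkq
Hunk 5: at line 1 remove [hjv,mon] add [dcfm] -> 5 lines: ihlg vpg dcfm ojrwi lwbkq
Hunk 6: at line 3 remove [ojrwi] add [jcc,rhen,fqxj] -> 7 lines: ihlg vpg dcfm jcc rhen fqxj lwbkq
Hunk 7: at line 3 remove [jcc,rhen,fqxj] add [uch,oxzu,mwpz] -> 7 lines: ihlg vpg dcfm uch oxzu mwpz lwbkq
Final line 7: lwbkq

Answer: lwbkq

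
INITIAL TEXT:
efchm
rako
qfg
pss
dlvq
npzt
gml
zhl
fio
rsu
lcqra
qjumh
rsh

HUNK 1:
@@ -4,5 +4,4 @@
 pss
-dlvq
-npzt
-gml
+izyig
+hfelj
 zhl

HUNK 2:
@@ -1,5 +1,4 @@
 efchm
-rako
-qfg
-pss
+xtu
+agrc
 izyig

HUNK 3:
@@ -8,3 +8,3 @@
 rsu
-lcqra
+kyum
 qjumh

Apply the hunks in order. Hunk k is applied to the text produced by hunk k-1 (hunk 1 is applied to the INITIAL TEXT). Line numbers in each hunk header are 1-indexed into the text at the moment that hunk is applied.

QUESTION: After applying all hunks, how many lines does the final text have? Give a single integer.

Answer: 11

Derivation:
Hunk 1: at line 4 remove [dlvq,npzt,gml] add [izyig,hfelj] -> 12 lines: efchm rako qfg pss izyig hfelj zhl fio rsu lcqra qjumh rsh
Hunk 2: at line 1 remove [rako,qfg,pss] add [xtu,agrc] -> 11 lines: efchm xtu agrc izyig hfelj zhl fio rsu lcqra qjumh rsh
Hunk 3: at line 8 remove [lcqra] add [kyum] -> 11 lines: efchm xtu agrc izyig hfelj zhl fio rsu kyum qjumh rsh
Final line count: 11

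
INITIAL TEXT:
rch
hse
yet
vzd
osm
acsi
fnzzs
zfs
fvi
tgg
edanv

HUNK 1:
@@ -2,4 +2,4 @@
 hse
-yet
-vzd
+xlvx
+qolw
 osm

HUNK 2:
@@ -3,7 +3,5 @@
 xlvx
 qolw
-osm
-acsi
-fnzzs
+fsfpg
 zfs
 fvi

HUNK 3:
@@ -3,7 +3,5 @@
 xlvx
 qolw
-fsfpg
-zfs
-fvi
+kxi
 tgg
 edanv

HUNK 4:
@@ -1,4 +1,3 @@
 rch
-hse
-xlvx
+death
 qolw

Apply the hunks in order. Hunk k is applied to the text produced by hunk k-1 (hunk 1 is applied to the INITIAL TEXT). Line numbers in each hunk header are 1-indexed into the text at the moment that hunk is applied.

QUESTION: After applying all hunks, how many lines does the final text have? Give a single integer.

Hunk 1: at line 2 remove [yet,vzd] add [xlvx,qolw] -> 11 lines: rch hse xlvx qolw osm acsi fnzzs zfs fvi tgg edanv
Hunk 2: at line 3 remove [osm,acsi,fnzzs] add [fsfpg] -> 9 lines: rch hse xlvx qolw fsfpg zfs fvi tgg edanv
Hunk 3: at line 3 remove [fsfpg,zfs,fvi] add [kxi] -> 7 lines: rch hse xlvx qolw kxi tgg edanv
Hunk 4: at line 1 remove [hse,xlvx] add [death] -> 6 lines: rch death qolw kxi tgg edanv
Final line count: 6

Answer: 6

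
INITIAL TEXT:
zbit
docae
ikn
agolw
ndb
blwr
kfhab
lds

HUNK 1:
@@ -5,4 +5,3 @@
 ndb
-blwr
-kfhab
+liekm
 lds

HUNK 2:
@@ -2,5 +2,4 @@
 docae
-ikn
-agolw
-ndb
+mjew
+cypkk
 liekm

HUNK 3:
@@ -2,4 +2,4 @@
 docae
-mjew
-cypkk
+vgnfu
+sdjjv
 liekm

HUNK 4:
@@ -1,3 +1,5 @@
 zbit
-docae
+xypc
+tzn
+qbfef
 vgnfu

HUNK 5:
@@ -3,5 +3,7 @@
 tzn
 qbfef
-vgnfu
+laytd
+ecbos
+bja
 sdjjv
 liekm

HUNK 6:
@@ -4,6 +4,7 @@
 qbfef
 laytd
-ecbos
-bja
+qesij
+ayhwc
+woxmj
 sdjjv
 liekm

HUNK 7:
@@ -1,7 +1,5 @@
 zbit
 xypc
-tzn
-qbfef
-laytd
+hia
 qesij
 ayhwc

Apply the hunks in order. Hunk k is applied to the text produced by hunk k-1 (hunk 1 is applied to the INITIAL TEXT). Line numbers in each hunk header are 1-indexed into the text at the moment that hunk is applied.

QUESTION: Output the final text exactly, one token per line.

Hunk 1: at line 5 remove [blwr,kfhab] add [liekm] -> 7 lines: zbit docae ikn agolw ndb liekm lds
Hunk 2: at line 2 remove [ikn,agolw,ndb] add [mjew,cypkk] -> 6 lines: zbit docae mjew cypkk liekm lds
Hunk 3: at line 2 remove [mjew,cypkk] add [vgnfu,sdjjv] -> 6 lines: zbit docae vgnfu sdjjv liekm lds
Hunk 4: at line 1 remove [docae] add [xypc,tzn,qbfef] -> 8 lines: zbit xypc tzn qbfef vgnfu sdjjv liekm lds
Hunk 5: at line 3 remove [vgnfu] add [laytd,ecbos,bja] -> 10 lines: zbit xypc tzn qbfef laytd ecbos bja sdjjv liekm lds
Hunk 6: at line 4 remove [ecbos,bja] add [qesij,ayhwc,woxmj] -> 11 lines: zbit xypc tzn qbfef laytd qesij ayhwc woxmj sdjjv liekm lds
Hunk 7: at line 1 remove [tzn,qbfef,laytd] add [hia] -> 9 lines: zbit xypc hia qesij ayhwc woxmj sdjjv liekm lds

Answer: zbit
xypc
hia
qesij
ayhwc
woxmj
sdjjv
liekm
lds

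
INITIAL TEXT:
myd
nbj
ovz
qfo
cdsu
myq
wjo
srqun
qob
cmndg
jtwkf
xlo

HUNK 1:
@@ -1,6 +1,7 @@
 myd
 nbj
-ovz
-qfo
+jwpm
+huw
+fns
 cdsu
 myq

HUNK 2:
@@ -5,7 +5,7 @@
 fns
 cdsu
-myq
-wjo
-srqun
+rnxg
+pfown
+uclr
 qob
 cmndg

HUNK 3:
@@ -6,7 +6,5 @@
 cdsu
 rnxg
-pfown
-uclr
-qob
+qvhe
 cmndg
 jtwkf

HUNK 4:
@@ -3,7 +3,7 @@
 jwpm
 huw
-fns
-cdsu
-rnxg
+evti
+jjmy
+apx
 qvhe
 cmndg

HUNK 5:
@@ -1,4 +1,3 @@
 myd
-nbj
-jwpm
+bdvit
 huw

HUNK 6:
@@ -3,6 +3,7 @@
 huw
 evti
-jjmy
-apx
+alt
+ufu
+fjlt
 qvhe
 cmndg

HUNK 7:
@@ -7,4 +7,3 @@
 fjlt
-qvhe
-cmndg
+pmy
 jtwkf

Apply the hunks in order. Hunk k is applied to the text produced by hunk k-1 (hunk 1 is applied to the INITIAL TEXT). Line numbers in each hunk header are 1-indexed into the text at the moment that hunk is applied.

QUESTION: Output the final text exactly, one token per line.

Hunk 1: at line 1 remove [ovz,qfo] add [jwpm,huw,fns] -> 13 lines: myd nbj jwpm huw fns cdsu myq wjo srqun qob cmndg jtwkf xlo
Hunk 2: at line 5 remove [myq,wjo,srqun] add [rnxg,pfown,uclr] -> 13 lines: myd nbj jwpm huw fns cdsu rnxg pfown uclr qob cmndg jtwkf xlo
Hunk 3: at line 6 remove [pfown,uclr,qob] add [qvhe] -> 11 lines: myd nbj jwpm huw fns cdsu rnxg qvhe cmndg jtwkf xlo
Hunk 4: at line 3 remove [fns,cdsu,rnxg] add [evti,jjmy,apx] -> 11 lines: myd nbj jwpm huw evti jjmy apx qvhe cmndg jtwkf xlo
Hunk 5: at line 1 remove [nbj,jwpm] add [bdvit] -> 10 lines: myd bdvit huw evti jjmy apx qvhe cmndg jtwkf xlo
Hunk 6: at line 3 remove [jjmy,apx] add [alt,ufu,fjlt] -> 11 lines: myd bdvit huw evti alt ufu fjlt qvhe cmndg jtwkf xlo
Hunk 7: at line 7 remove [qvhe,cmndg] add [pmy] -> 10 lines: myd bdvit huw evti alt ufu fjlt pmy jtwkf xlo

Answer: myd
bdvit
huw
evti
alt
ufu
fjlt
pmy
jtwkf
xlo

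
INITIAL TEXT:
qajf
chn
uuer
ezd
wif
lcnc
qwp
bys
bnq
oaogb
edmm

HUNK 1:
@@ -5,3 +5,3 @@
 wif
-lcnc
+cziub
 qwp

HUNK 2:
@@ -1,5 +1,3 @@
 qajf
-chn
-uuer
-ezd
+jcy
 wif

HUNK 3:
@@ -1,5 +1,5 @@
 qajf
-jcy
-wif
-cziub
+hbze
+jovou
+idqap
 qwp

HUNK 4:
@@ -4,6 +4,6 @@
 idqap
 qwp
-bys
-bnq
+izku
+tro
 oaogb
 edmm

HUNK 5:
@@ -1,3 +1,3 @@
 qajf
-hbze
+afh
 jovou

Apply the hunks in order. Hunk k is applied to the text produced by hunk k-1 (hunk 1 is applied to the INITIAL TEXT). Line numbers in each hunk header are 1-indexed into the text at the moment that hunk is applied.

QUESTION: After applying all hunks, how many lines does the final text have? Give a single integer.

Answer: 9

Derivation:
Hunk 1: at line 5 remove [lcnc] add [cziub] -> 11 lines: qajf chn uuer ezd wif cziub qwp bys bnq oaogb edmm
Hunk 2: at line 1 remove [chn,uuer,ezd] add [jcy] -> 9 lines: qajf jcy wif cziub qwp bys bnq oaogb edmm
Hunk 3: at line 1 remove [jcy,wif,cziub] add [hbze,jovou,idqap] -> 9 lines: qajf hbze jovou idqap qwp bys bnq oaogb edmm
Hunk 4: at line 4 remove [bys,bnq] add [izku,tro] -> 9 lines: qajf hbze jovou idqap qwp izku tro oaogb edmm
Hunk 5: at line 1 remove [hbze] add [afh] -> 9 lines: qajf afh jovou idqap qwp izku tro oaogb edmm
Final line count: 9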